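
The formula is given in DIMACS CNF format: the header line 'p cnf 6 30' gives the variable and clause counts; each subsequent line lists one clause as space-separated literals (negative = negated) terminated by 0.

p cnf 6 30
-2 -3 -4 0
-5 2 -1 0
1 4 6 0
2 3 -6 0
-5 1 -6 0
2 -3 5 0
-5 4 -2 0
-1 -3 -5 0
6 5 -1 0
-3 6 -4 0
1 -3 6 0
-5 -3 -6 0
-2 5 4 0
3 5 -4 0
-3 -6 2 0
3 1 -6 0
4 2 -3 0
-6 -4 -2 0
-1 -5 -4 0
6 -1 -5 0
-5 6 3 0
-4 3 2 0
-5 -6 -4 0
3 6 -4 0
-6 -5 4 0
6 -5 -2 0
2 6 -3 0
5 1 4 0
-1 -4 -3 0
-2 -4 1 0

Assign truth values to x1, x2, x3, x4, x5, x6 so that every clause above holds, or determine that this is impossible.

Case x2 = False:
Case x5 = False:
(¬x3) alone gives x3 = False.
(¬x6) alone gives x6 = False.
(¬x1) alone gives x1 = False.
(x4) alone gives x4 = True.
That conflicts with the unit clause (¬x4).
So x5 must be the other value — set x5 = True.
(¬x1) alone gives x1 = False.
(¬x6) alone gives x6 = False.
(x4) alone gives x4 = True.
(¬x3) alone gives x3 = False.
That conflicts with the unit clause (x3).
Both values of x5 lead to a conflict.
So x2 must be the other value — set x2 = True.
Case x3 = False:
Case x5 = False:
(x4) alone gives x4 = True.
That conflicts with the unit clause (¬x4).
So x5 must be the other value — set x5 = True.
(x4) alone gives x4 = True.
(¬x6) alone gives x6 = False.
That conflicts with the unit clause (x6).
Both values of x5 lead to a conflict.
So x3 must be the other value — set x3 = True.
(¬x4) alone gives x4 = False.
(¬x5) alone gives x5 = False.
That conflicts with the unit clause (x5).
Both values of x3 lead to a conflict.
Both values of x2 lead to a conflict.

UNSATISFIABLE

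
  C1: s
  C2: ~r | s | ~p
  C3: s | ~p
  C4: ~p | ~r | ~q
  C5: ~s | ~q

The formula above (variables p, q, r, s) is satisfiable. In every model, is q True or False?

False

Suppose q = 1.
(s) alone gives s = 1.
Now (~s) is unsatisfied and unit — conflict.
So every satisfying assignment has q = False.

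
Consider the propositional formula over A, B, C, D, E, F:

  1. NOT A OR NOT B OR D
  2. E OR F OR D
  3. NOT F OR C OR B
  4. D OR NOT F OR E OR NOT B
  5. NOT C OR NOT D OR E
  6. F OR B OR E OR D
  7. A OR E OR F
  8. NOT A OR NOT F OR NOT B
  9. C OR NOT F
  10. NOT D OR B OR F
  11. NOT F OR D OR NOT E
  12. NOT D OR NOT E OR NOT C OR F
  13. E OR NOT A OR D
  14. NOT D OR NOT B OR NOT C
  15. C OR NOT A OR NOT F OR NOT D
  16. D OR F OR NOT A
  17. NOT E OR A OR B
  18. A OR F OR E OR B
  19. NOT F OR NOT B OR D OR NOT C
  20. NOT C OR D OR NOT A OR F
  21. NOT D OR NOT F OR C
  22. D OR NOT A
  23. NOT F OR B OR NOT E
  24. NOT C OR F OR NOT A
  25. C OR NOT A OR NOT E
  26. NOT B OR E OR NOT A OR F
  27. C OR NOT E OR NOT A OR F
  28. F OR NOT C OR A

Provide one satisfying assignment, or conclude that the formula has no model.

A=false,  B=true,  C=false,  D=true,  E=true,  F=false

Branch on C: set C = false.
(NOT F) alone gives F = false.
Branch on E: set E = true.
(NOT A) alone gives A = false.
(B) alone gives B = true.
All clauses hold; D can take either value.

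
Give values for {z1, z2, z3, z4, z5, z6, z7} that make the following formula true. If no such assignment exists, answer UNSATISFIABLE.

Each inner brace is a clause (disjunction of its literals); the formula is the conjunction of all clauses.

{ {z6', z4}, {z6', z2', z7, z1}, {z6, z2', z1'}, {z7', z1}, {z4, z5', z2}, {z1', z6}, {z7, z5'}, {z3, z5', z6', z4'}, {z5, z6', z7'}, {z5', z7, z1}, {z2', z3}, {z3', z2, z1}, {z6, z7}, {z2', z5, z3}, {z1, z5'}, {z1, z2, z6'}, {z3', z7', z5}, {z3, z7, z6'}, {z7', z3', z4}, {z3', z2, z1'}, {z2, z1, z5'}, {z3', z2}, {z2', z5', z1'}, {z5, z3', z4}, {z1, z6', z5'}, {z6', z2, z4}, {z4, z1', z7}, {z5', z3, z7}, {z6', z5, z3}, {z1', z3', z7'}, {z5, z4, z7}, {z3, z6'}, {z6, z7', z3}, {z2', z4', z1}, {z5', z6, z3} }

Suppose z6 = 1.
(z4) alone gives z4 = 1.
(z3) alone gives z3 = 1.
(z2) alone gives z2 = 1.
(z1) alone gives z1 = 1.
(z5') alone gives z5 = 0.
(z7') alone gives z7 = 0.
Every clause now holds.

z1=1,  z2=1,  z3=1,  z4=1,  z5=0,  z6=1,  z7=0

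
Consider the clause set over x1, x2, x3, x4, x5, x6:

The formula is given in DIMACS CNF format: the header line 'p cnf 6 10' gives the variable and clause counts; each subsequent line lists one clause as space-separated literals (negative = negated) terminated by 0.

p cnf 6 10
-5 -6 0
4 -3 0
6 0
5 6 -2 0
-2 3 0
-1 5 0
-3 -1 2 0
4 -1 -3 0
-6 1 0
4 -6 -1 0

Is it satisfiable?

From the singleton clause (x6), x6 = True.
From the singleton clause (¬x5), x5 = False.
From the singleton clause (¬x1), x1 = False.
That conflicts with the unit clause (x1).
No assignment satisfies every clause.

No, unsatisfiable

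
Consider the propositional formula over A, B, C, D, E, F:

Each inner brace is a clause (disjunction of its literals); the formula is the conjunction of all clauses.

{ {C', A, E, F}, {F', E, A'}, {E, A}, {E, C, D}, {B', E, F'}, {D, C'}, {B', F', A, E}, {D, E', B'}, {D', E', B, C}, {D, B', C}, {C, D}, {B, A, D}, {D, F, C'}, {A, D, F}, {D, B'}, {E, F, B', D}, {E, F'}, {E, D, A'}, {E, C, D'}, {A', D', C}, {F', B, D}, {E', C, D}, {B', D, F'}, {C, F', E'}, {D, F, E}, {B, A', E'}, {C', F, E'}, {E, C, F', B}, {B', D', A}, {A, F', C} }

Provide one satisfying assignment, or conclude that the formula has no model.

Branch on E: set E = 1.
Branch on D: set D = 1.
Branch on B: set B = 1.
The clause (A) is unit, so A = 1.
The clause (C) is unit, so C = 1.
The clause (F) is unit, so F = 1.
All clauses are satisfied.

A ↦ 1, B ↦ 1, C ↦ 1, D ↦ 1, E ↦ 1, F ↦ 1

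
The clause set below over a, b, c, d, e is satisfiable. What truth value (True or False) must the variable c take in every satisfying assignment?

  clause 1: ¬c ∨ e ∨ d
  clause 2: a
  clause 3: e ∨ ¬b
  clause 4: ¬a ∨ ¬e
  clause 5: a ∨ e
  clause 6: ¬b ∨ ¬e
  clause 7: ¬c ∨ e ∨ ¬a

False

Suppose c = True.
From the singleton clause (a), a = True.
From the singleton clause (¬e), e = False.
But (e) is also a unit clause — contradiction.
So every satisfying assignment has c = False.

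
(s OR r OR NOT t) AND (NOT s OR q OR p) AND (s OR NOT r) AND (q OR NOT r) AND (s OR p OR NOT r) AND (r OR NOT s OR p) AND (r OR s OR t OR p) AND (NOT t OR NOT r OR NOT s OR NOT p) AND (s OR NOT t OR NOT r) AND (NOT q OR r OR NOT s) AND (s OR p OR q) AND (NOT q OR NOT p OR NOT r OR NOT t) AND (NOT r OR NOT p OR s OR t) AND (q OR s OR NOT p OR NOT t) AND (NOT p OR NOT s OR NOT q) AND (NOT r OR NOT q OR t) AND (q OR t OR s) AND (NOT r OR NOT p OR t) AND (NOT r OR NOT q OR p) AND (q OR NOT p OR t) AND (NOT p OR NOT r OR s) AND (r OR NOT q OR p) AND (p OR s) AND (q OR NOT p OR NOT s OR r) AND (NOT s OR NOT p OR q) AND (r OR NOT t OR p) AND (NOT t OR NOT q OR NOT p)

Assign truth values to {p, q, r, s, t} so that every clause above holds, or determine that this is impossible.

p=true; q=true; r=false; s=false; t=false

Case s = false:
From the singleton clause (NOT r), r = false.
From the singleton clause (NOT t), t = false.
From the singleton clause (p), p = true.
From the singleton clause (q), q = true.
All clauses are satisfied.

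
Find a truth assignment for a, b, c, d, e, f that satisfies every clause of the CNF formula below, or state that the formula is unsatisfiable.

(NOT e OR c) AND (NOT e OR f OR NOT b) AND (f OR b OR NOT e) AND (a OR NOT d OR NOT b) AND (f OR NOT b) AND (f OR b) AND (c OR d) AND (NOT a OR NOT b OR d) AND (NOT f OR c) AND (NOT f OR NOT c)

Branch on e: set e = false.
Branch on f: set f = true.
From the singleton clause (c), c = true.
That conflicts with the unit clause (NOT c).
That branch fails; take f = false instead.
From the singleton clause (NOT b), b = false.
That conflicts with the unit clause (b).
Neither f = true nor f = false works.
That branch fails; take e = true instead.
From the singleton clause (c), c = true.
From the singleton clause (NOT f), f = false.
From the singleton clause (NOT b), b = false.
That conflicts with the unit clause (b).
Neither e = true nor e = false works.

UNSATISFIABLE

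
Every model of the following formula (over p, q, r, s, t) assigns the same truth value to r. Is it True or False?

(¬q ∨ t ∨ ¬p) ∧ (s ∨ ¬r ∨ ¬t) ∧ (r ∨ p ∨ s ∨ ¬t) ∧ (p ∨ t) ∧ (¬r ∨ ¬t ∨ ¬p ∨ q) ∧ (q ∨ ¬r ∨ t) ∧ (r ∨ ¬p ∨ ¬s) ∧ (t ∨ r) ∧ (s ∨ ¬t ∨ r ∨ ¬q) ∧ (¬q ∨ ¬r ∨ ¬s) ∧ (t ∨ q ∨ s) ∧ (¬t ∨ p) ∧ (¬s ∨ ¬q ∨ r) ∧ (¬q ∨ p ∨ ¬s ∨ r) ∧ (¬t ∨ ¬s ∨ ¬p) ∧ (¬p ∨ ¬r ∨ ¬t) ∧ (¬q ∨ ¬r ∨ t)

Suppose r = True.
Branch on s: set s = True.
The clause (¬q) is unit, so q = False.
The clause (t) is unit, so t = True.
The clause (¬p) is unit, so p = False.
That conflicts with the unit clause (p).
That branch fails; take s = False instead.
The clause (¬t) is unit, so t = False.
The clause (p) is unit, so p = True.
The clause (¬q) is unit, so q = False.
That conflicts with the unit clause (q).
Neither s = True nor s = False works.
So every satisfying assignment has r = False.

False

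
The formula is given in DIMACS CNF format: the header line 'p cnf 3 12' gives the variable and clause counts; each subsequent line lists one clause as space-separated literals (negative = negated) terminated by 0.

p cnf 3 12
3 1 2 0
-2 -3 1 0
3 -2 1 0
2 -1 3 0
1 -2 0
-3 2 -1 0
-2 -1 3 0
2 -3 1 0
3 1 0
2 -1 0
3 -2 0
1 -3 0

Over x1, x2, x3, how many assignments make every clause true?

There are 2^3 = 8 truth assignments over (x1, x2, x3).
Check each against the 12 clauses (columns in the order x1, x2, x3):
  F F F  ✗ fails (x3 ∨ x1 ∨ x2)
  F F T  ✗ fails (x2 ∨ ¬x3 ∨ x1)
  F T F  ✗ fails (x3 ∨ ¬x2 ∨ x1)
  F T T  ✗ fails (¬x2 ∨ ¬x3 ∨ x1)
  T F F  ✗ fails (x2 ∨ ¬x1 ∨ x3)
  T F T  ✗ fails (¬x3 ∨ x2 ∨ ¬x1)
  T T F  ✗ fails (¬x2 ∨ ¬x1 ∨ x3)
  T T T  ✓ satisfies all
1 of the 8 rows is a model.

1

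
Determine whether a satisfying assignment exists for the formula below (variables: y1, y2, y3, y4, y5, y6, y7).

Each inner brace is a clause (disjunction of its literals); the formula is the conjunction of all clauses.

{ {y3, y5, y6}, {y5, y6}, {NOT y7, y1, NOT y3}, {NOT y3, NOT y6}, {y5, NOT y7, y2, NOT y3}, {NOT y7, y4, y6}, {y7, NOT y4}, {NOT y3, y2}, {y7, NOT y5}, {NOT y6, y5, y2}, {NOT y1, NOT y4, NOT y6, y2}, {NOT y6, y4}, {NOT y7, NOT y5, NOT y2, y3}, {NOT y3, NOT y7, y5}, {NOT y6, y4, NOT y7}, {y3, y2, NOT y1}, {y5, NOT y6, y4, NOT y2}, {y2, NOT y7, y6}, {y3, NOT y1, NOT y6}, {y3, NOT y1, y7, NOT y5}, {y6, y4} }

Yes

Try y5 = true.
The clause (y7) is unit, so y7 = true.
Try y1 = false.
The clause (NOT y3) is unit, so y3 = false.
The clause (NOT y2) is unit, so y2 = false.
The clause (y6) is unit, so y6 = true.
The clause (y4) is unit, so y4 = true.
This assignment satisfies each clause.
A satisfying assignment: y1: false; y2: false; y3: false; y4: true; y5: true; y6: true; y7: true.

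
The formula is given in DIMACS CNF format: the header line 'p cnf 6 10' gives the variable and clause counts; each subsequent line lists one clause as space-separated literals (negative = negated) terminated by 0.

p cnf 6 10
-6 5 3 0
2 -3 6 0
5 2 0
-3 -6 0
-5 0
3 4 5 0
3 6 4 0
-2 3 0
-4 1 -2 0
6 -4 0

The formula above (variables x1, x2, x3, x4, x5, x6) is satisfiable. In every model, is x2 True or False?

True

Suppose x2 = False.
(x5) alone gives x5 = True.
Now (¬x5) is unsatisfied and unit — conflict.
So every satisfying assignment has x2 = True.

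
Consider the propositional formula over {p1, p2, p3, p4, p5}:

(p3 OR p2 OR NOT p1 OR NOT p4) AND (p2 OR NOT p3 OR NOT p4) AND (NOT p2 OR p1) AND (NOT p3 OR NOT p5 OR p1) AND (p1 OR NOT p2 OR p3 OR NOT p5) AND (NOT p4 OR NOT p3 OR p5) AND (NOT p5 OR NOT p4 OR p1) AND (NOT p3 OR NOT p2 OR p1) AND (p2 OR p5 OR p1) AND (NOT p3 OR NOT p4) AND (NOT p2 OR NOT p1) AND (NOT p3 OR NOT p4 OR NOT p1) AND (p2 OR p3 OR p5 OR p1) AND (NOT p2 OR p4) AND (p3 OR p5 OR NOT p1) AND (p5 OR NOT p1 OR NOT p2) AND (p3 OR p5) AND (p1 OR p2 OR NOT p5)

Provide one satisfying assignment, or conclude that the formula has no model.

Suppose p2 = false.
Suppose p3 = true.
(NOT p4) alone gives p4 = false.
Suppose p5 = false.
(p1) alone gives p1 = true.
Every clause now holds.

p1: true, p2: false, p3: true, p4: false, p5: false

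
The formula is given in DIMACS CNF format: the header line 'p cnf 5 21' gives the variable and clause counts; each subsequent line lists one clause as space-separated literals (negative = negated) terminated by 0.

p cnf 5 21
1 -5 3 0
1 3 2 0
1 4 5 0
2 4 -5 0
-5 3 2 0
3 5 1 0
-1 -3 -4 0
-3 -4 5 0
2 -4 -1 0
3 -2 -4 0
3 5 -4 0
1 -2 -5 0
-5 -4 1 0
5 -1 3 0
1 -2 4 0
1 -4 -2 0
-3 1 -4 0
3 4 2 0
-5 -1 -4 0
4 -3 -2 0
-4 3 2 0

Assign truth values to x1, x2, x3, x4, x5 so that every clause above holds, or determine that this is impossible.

x1: True, x2: False, x3: True, x4: False, x5: False

Case x1 = True:
Case x3 = True:
(¬x4) alone gives x4 = False.
(¬x2) alone gives x2 = False.
(¬x5) alone gives x5 = False.
This assignment satisfies each clause.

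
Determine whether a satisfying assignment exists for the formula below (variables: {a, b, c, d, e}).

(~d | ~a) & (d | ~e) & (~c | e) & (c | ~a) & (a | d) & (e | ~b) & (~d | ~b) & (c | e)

Case d = 1:
The clause (~a) is unit, so a = 0.
The clause (~b) is unit, so b = 0.
Case c = 1:
The clause (e) is unit, so e = 1.
This assignment satisfies each clause.
A satisfying assignment: a=0; b=0; c=1; d=1; e=1.

Yes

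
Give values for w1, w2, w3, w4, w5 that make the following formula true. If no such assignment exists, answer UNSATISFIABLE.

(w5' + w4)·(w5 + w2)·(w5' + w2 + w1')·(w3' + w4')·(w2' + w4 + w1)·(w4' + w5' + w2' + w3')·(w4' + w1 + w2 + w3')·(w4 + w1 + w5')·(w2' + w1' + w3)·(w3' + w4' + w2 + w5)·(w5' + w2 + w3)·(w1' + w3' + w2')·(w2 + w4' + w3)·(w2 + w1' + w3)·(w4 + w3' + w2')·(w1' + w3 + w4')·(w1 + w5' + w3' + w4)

Suppose w5 = 0.
Unit clause (w2) forces w2 = 1.
Suppose w3 = 0.
Unit clause (w1') forces w1 = 0.
Unit clause (w4) forces w4 = 1.
Every clause now holds.

w1=0; w2=1; w3=0; w4=1; w5=0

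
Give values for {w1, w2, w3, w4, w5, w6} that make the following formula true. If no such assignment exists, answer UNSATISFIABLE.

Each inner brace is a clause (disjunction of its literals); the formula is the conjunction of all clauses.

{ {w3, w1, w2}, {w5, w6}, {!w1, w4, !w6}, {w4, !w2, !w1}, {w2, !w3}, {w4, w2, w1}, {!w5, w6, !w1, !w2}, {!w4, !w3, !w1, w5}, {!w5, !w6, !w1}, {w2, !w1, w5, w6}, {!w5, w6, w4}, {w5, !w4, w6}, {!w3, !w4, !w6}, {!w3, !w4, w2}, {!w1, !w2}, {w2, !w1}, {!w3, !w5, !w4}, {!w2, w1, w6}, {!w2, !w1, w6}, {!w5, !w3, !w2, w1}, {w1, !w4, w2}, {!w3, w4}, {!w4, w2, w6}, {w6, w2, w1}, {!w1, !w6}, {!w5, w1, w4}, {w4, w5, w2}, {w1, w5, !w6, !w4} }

Try w5 = true.
Try w2 = true.
From the singleton clause (!w1), w1 = false.
From the singleton clause (w6), w6 = true.
From the singleton clause (!w3), w3 = false.
From the singleton clause (w4), w4 = true.
This assignment satisfies each clause.

w1 ↦ false; w2 ↦ true; w3 ↦ false; w4 ↦ true; w5 ↦ true; w6 ↦ true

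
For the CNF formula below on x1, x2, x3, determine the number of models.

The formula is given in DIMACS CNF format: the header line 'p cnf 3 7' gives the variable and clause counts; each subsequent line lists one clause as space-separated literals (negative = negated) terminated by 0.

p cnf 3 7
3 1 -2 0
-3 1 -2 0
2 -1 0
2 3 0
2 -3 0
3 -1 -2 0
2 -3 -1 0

There are 2^3 = 8 truth assignments over (x1, x2, x3).
Check each against the 7 clauses (columns in the order x1, x2, x3):
  F F F  ✗ fails (x2 ∨ x3)
  F F T  ✗ fails (x2 ∨ ¬x3)
  F T F  ✗ fails (x3 ∨ x1 ∨ ¬x2)
  F T T  ✗ fails (¬x3 ∨ x1 ∨ ¬x2)
  T F F  ✗ fails (x2 ∨ ¬x1)
  T F T  ✗ fails (x2 ∨ ¬x1)
  T T F  ✗ fails (x3 ∨ ¬x1 ∨ ¬x2)
  T T T  ✓ satisfies all
1 of the 8 rows is a model.

1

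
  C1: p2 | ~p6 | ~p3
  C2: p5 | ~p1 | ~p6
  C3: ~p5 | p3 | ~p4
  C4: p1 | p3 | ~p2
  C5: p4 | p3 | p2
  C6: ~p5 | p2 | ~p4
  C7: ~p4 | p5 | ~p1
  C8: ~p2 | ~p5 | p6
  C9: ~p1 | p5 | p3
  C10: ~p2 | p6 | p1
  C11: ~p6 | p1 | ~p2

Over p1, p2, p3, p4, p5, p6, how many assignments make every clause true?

There are 2^6 = 64 truth assignments over (p1, p2, p3, p4, p5, p6).
Split on p1. With p1 = 1, the clauses containing p1 are satisfied and ~p1 drops from the rest; 6 of the 2^5 = 32 assignments to the other variables satisfy what remains.
With p1 = 0, by the same count on the reduced clause set, 5 assignments work.
(One model: p1=F, p2=F, p3=F, p4=T, p5=F, p6=F.)
Total: 6 + 5 = 11.

11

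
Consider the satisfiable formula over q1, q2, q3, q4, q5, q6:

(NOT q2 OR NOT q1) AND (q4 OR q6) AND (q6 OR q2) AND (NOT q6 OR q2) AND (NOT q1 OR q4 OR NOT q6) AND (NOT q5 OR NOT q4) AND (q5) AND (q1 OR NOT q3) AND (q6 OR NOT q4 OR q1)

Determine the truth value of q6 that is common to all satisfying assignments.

True

Suppose q6 = false.
(q4) alone gives q4 = true.
(q2) alone gives q2 = true.
(NOT q1) alone gives q1 = false.
That conflicts with the unit clause (q1).
So every satisfying assignment has q6 = True.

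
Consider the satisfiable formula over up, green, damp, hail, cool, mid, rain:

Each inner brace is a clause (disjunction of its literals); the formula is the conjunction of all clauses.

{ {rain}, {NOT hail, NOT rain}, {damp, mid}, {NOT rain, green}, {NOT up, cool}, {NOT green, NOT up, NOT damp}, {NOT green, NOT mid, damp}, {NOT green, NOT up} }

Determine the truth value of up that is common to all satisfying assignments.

False

Suppose up = true.
The clause (rain) is unit, so rain = true.
The clause (NOT hail) is unit, so hail = false.
The clause (green) is unit, so green = true.
But (NOT green) is also a unit clause — contradiction.
So every satisfying assignment has up = False.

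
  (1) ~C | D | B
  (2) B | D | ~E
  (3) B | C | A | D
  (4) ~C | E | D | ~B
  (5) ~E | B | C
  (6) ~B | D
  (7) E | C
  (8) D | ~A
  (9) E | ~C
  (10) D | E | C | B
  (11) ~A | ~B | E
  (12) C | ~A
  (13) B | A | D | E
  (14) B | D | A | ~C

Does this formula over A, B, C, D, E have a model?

Suppose B = 0.
Suppose C = 1.
From the singleton clause (D), D = 1.
From the singleton clause (E), E = 1.
No clause remains; A is free.
A satisfying assignment: A ↦ 0; B ↦ 0; C ↦ 1; D ↦ 1; E ↦ 1.

Satisfiable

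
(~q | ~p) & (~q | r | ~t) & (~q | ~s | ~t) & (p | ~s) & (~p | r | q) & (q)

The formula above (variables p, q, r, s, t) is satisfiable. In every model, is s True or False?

False

Suppose s = 1.
(p) alone gives p = 1.
(~q) alone gives q = 0.
Now (q) is unsatisfied and unit — conflict.
So every satisfying assignment has s = False.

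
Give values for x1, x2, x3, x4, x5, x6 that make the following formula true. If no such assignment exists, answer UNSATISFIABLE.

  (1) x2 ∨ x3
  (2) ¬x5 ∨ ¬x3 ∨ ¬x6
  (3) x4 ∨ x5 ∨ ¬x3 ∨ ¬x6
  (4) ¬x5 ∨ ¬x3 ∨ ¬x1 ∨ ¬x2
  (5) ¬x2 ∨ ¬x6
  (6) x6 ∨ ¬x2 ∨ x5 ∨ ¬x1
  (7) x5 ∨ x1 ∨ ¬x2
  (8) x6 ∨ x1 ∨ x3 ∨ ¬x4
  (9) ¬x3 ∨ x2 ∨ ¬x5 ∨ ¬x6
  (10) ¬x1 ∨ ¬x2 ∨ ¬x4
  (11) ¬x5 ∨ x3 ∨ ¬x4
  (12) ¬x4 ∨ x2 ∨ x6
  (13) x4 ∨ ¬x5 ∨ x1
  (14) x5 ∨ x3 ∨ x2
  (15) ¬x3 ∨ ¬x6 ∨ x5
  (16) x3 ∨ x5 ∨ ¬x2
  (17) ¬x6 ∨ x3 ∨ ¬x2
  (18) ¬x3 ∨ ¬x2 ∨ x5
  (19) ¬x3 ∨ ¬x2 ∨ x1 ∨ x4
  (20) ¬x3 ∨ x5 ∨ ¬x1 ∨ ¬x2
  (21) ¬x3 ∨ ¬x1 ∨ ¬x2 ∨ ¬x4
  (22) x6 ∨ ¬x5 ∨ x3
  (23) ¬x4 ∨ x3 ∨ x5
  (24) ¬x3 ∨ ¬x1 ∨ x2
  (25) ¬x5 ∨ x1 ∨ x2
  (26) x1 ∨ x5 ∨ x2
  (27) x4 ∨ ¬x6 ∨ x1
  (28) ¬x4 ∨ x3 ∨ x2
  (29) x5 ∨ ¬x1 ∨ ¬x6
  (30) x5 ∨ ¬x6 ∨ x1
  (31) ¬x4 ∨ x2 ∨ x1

x1 ↦ False, x2 ↦ True, x3 ↦ True, x4 ↦ True, x5 ↦ True, x6 ↦ False

Try x2 = True.
From the singleton clause (¬x6), x6 = False.
Try x5 = True.
From the singleton clause (x3), x3 = True.
From the singleton clause (¬x1), x1 = False.
From the singleton clause (x4), x4 = True.
Every clause now holds.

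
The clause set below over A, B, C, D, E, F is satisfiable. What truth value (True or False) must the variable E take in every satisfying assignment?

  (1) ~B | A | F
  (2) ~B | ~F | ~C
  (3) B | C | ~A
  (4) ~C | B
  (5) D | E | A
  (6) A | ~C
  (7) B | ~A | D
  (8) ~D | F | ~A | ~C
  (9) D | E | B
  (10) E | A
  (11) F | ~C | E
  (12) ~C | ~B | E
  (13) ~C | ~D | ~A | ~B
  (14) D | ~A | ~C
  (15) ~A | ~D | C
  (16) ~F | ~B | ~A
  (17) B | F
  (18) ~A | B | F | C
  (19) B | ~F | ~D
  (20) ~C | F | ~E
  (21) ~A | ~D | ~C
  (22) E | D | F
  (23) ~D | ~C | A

True

Suppose E = 0.
(A) alone gives A = 1.
Try B = 1.
(~C) alone gives C = 0.
(~D) alone gives D = 0.
(~F) alone gives F = 0.
But (F) is also a unit clause — contradiction.
Backtrack on B: now try B = 0.
(C) alone gives C = 1.
But (~C) is also a unit clause — contradiction.
Both values of B lead to a conflict.
So every satisfying assignment has E = True.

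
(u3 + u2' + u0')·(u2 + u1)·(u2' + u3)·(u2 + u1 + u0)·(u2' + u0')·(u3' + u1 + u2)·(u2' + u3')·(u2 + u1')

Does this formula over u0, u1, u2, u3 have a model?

Unsatisfiable

Branch on u2: set u2 = 1.
(u3) alone gives u3 = 1.
But (u3') is also a unit clause — contradiction.
Undo u2 and try u2 = 0.
(u1) alone gives u1 = 1.
But (u1') is also a unit clause — contradiction.
Neither u2 = 1 nor u2 = 0 works.
No assignment satisfies every clause.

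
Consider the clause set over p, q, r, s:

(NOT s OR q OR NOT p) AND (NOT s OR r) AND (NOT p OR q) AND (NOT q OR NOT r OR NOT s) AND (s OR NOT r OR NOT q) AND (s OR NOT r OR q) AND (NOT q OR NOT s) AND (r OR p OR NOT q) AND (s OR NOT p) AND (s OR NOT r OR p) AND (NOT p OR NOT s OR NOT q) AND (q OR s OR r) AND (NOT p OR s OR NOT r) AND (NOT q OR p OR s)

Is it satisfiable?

Yes

Branch on s: set s = true.
Unit clause (r) forces r = true.
Unit clause (NOT q) forces q = false.
Unit clause (NOT p) forces p = false.
All clauses are satisfied.
A satisfying assignment: p: false; q: false; r: true; s: true.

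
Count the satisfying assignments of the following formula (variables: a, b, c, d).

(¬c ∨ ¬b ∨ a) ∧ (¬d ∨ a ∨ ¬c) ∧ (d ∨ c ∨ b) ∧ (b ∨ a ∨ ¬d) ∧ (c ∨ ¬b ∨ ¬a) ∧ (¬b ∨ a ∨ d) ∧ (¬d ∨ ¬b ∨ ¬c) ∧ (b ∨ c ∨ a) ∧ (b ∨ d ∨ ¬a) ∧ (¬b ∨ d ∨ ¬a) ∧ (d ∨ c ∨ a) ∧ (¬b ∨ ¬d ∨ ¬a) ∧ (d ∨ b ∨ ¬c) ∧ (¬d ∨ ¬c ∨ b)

2

There are 2^4 = 16 truth assignments over (a, b, c, d).
Check each against the 14 clauses (columns in the order a, b, c, d):
  F F F F  ✗ fails (d ∨ c ∨ b)
  F F F T  ✗ fails (b ∨ a ∨ ¬d)
  F F T F  ✗ fails (d ∨ b ∨ ¬c)
  F F T T  ✗ fails (¬d ∨ a ∨ ¬c)
  F T F F  ✗ fails (¬b ∨ a ∨ d)
  F T F T  ✓ satisfies all
  F T T F  ✗ fails (¬c ∨ ¬b ∨ a)
  F T T T  ✗ fails (¬c ∨ ¬b ∨ a)
  T F F F  ✗ fails (d ∨ c ∨ b)
  T F F T  ✓ satisfies all
  T F T F  ✗ fails (b ∨ d ∨ ¬a)
  T F T T  ✗ fails (¬d ∨ ¬c ∨ b)
  T T F F  ✗ fails (c ∨ ¬b ∨ ¬a)
  T T F T  ✗ fails (c ∨ ¬b ∨ ¬a)
  T T T F  ✗ fails (¬b ∨ d ∨ ¬a)
  T T T T  ✗ fails (¬d ∨ ¬b ∨ ¬c)
2 of the 16 rows are models.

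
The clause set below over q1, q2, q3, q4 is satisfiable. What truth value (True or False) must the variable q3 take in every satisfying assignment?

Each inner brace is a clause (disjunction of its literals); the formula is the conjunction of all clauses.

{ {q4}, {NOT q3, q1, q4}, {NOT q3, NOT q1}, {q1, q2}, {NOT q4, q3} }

True

Suppose q3 = false.
From the singleton clause (q4), q4 = true.
But (NOT q4) is also a unit clause — contradiction.
So every satisfying assignment has q3 = True.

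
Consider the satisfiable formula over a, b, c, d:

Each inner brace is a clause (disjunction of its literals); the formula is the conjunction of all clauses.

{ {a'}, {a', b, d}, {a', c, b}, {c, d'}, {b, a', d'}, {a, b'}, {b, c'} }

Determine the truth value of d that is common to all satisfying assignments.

Suppose d = 1.
From the singleton clause (a'), a = 0.
From the singleton clause (c), c = 1.
From the singleton clause (b'), b = 0.
Now (b) is unsatisfied and unit — conflict.
So every satisfying assignment has d = False.

False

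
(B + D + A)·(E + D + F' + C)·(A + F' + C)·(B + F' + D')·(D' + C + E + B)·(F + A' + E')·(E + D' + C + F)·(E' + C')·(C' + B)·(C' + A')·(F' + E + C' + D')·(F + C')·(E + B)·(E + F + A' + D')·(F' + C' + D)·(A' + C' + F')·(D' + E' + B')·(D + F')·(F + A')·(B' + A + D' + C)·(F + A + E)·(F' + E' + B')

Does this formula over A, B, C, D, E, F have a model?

Yes

Branch on E: set E = 1.
Unit clause (C') forces C = 0.
Branch on A: set A = 0.
Unit clause (F') forces F = 0.
Branch on B: set B = 0.
Unit clause (D) forces D = 1.
Every clause now holds.
A satisfying assignment: A=0, B=0, C=0, D=1, E=1, F=0.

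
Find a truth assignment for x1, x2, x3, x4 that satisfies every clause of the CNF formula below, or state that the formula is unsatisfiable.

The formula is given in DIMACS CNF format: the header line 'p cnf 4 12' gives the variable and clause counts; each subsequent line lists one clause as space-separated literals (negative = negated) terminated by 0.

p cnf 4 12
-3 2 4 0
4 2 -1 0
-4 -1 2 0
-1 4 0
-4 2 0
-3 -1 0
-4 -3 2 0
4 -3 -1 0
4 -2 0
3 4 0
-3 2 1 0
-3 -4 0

Try x1 = True.
Unit clause (x4) forces x4 = True.
Unit clause (x2) forces x2 = True.
Unit clause (¬x3) forces x3 = False.
All clauses are satisfied.

x1=True; x2=True; x3=False; x4=True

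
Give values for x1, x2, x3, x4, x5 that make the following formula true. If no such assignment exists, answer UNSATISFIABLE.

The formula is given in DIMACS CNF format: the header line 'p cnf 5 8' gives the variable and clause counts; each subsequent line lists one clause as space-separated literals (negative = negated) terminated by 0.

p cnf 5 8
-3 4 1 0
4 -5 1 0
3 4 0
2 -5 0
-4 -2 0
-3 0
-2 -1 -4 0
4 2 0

(¬x3) alone gives x3 = False.
(x4) alone gives x4 = True.
(¬x2) alone gives x2 = False.
(¬x5) alone gives x5 = False.
No clause remains; x1 is free.

x1=False; x2=False; x3=False; x4=True; x5=False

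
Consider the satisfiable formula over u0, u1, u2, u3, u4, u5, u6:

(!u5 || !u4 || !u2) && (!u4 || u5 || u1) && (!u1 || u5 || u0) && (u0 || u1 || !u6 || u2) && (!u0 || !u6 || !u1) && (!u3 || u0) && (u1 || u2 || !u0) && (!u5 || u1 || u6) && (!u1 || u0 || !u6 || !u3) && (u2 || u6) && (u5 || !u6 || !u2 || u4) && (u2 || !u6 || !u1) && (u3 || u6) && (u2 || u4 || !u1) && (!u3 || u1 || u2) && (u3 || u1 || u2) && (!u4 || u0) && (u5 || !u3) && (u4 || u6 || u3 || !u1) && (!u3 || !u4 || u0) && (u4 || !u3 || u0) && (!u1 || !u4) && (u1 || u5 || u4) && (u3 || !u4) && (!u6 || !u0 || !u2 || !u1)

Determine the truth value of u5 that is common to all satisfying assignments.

True

Suppose u5 = false.
The clause (!u3) is unit, so u3 = false.
The clause (u6) is unit, so u6 = true.
The clause (!u4) is unit, so u4 = false.
The clause (!u2) is unit, so u2 = false.
The clause (!u1) is unit, so u1 = false.
Now (u1) is unsatisfied and unit — conflict.
So every satisfying assignment has u5 = True.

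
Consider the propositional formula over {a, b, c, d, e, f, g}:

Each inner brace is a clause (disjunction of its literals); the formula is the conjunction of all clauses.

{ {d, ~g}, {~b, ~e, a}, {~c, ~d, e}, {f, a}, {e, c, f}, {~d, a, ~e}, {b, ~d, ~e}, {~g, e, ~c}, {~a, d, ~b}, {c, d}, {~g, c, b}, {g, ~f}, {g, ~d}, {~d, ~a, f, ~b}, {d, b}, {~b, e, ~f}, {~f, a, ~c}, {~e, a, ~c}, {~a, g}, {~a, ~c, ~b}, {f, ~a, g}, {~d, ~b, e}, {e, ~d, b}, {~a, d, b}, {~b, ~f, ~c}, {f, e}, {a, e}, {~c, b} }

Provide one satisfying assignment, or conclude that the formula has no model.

a ↦ 1; b ↦ 1; c ↦ 0; d ↦ 1; e ↦ 1; f ↦ 1; g ↦ 1

Case d = 1:
The clause (g) is unit, so g = 1.
Case c = 0:
The clause (b) is unit, so b = 1.
The clause (e) is unit, so e = 1.
The clause (a) is unit, so a = 1.
The clause (f) is unit, so f = 1.
This assignment satisfies each clause.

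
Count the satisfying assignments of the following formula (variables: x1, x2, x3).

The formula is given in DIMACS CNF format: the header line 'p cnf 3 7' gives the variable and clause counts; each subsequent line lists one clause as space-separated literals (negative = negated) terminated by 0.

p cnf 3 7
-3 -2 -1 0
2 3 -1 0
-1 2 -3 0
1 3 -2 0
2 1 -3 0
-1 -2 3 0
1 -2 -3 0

1

There are 2^3 = 8 truth assignments over (x1, x2, x3).
Split on x2. With x2 = True, the clauses containing x2 are satisfied and ¬x2 drops from the rest; 0 of the 2^2 = 4 assignments to the other variables satisfy what remains.
With x2 = False, by the same count on the reduced clause set, 1 assignment works.
Total: 0 + 1 = 1.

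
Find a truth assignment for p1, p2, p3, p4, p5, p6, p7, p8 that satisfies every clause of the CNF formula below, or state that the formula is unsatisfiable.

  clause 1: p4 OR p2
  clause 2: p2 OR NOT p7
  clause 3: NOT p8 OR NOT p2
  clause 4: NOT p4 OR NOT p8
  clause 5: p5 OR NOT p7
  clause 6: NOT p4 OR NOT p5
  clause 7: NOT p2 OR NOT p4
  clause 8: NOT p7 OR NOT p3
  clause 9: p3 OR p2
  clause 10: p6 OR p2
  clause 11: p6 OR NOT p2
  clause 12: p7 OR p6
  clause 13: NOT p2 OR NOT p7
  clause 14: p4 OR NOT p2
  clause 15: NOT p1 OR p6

Branch on p4: set p4 = true.
Unit clause (NOT p8) forces p8 = false.
Unit clause (NOT p5) forces p5 = false.
Unit clause (NOT p7) forces p7 = false.
Unit clause (NOT p2) forces p2 = false.
Unit clause (p3) forces p3 = true.
Unit clause (p6) forces p6 = true.
No clause remains; p1 is free.

p1 ↦ false, p2 ↦ false, p3 ↦ true, p4 ↦ true, p5 ↦ false, p6 ↦ true, p7 ↦ false, p8 ↦ false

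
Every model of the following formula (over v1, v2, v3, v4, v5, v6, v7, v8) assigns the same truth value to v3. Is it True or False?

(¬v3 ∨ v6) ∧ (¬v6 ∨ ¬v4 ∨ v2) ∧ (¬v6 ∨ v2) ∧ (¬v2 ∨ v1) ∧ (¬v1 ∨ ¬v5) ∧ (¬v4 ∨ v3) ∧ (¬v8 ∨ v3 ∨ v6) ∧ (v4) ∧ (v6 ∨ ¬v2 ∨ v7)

True

Suppose v3 = False.
From the singleton clause (¬v4), v4 = False.
That conflicts with the unit clause (v4).
So every satisfying assignment has v3 = True.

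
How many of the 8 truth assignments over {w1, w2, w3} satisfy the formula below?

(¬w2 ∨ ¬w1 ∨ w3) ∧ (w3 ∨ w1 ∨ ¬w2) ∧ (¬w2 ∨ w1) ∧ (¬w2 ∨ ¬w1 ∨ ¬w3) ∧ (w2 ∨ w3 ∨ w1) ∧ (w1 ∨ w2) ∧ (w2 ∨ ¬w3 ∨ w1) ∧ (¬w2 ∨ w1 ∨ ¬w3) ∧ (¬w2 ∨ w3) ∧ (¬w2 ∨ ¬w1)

There are 2^3 = 8 truth assignments over (w1, w2, w3).
Check each against the 10 clauses (columns in the order w1, w2, w3):
  F F F  ✗ fails (w2 ∨ w3 ∨ w1)
  F F T  ✗ fails (w1 ∨ w2)
  F T F  ✗ fails (w3 ∨ w1 ∨ ¬w2)
  F T T  ✗ fails (¬w2 ∨ w1)
  T F F  ✓ satisfies all
  T F T  ✓ satisfies all
  T T F  ✗ fails (¬w2 ∨ ¬w1 ∨ w3)
  T T T  ✗ fails (¬w2 ∨ ¬w1 ∨ ¬w3)
2 of the 8 rows are models.

2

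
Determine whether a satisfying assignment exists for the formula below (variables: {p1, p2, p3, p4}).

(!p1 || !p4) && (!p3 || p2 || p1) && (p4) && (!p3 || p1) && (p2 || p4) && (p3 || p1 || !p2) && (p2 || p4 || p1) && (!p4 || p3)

From the singleton clause (p4), p4 = true.
From the singleton clause (!p1), p1 = false.
From the singleton clause (!p3), p3 = false.
That conflicts with the unit clause (p3).
No assignment satisfies every clause.

Unsatisfiable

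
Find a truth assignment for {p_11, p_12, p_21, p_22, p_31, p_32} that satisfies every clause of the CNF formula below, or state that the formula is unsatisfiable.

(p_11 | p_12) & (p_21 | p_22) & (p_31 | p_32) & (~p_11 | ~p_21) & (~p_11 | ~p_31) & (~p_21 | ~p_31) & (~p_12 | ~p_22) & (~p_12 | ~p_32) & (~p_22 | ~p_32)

Branch on p_11: set p_11 = 1.
The clause (~p_21) is unit, so p_21 = 0.
The clause (p_22) is unit, so p_22 = 1.
The clause (~p_31) is unit, so p_31 = 0.
The clause (p_32) is unit, so p_32 = 1.
That conflicts with the unit clause (~p_32).
Backtrack on p_11: now try p_11 = 0.
The clause (p_12) is unit, so p_12 = 1.
The clause (~p_22) is unit, so p_22 = 0.
The clause (p_21) is unit, so p_21 = 1.
The clause (~p_31) is unit, so p_31 = 0.
The clause (p_32) is unit, so p_32 = 1.
That conflicts with the unit clause (~p_32).
Either choice for p_11 ends in contradiction.

UNSATISFIABLE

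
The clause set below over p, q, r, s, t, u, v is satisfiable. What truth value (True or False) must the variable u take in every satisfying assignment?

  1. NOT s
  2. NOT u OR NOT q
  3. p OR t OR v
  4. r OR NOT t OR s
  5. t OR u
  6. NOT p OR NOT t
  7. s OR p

True

Suppose u = false.
(NOT s) alone gives s = false.
(t) alone gives t = true.
(r) alone gives r = true.
(NOT p) alone gives p = false.
That conflicts with the unit clause (p).
So every satisfying assignment has u = True.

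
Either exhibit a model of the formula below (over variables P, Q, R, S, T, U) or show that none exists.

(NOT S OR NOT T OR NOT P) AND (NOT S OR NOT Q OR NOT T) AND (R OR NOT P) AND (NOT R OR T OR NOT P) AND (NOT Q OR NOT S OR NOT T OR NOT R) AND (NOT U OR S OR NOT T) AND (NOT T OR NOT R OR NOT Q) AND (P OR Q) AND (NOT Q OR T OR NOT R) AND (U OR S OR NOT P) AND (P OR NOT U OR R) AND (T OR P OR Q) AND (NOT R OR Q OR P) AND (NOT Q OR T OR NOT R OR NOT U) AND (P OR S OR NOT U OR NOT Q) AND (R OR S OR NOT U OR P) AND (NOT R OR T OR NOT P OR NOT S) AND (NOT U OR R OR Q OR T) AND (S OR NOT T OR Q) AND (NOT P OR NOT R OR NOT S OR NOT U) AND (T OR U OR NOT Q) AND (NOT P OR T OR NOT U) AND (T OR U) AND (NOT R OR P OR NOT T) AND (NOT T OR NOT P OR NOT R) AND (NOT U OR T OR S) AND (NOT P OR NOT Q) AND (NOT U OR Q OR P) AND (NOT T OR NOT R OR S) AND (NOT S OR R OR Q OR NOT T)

P: false, Q: true, R: false, S: false, T: true, U: false

Case R = false:
Unit clause (NOT P) forces P = false.
Unit clause (Q) forces Q = true.
Unit clause (NOT U) forces U = false.
Unit clause (T) forces T = true.
Unit clause (NOT S) forces S = false.
This assignment satisfies each clause.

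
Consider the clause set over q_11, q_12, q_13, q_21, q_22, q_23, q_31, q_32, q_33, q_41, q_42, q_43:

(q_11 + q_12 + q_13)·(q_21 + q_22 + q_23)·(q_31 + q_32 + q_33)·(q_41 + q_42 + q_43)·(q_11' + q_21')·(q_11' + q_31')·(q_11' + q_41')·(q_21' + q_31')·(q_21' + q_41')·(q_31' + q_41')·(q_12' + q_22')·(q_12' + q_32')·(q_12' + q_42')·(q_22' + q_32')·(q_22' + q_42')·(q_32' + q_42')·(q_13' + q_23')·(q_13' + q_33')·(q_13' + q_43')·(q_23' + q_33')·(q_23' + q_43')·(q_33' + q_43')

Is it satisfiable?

Suppose q_11 = 0.
Suppose q_12 = 1.
The clause (q_22') is unit, so q_22 = 0.
The clause (q_32') is unit, so q_32 = 0.
The clause (q_42') is unit, so q_42 = 0.
Suppose q_21 = 1.
The clause (q_31') is unit, so q_31 = 0.
The clause (q_33) is unit, so q_33 = 1.
The clause (q_41') is unit, so q_41 = 0.
The clause (q_43) is unit, so q_43 = 1.
That conflicts with the unit clause (q_43').
Undo q_21 and try q_21 = 0.
The clause (q_23) is unit, so q_23 = 1.
The clause (q_13') is unit, so q_13 = 0.
The clause (q_33') is unit, so q_33 = 0.
The clause (q_31) is unit, so q_31 = 1.
The clause (q_41') is unit, so q_41 = 0.
The clause (q_43) is unit, so q_43 = 1.
That conflicts with the unit clause (q_43').
Neither q_21 = 1 nor q_21 = 0 works.
Undo q_12 and try q_12 = 0.
The clause (q_13) is unit, so q_13 = 1.
The clause (q_23') is unit, so q_23 = 0.
The clause (q_33') is unit, so q_33 = 0.
The clause (q_43') is unit, so q_43 = 0.
Suppose q_21 = 1.
The clause (q_31') is unit, so q_31 = 0.
The clause (q_32) is unit, so q_32 = 1.
The clause (q_41') is unit, so q_41 = 0.
The clause (q_42) is unit, so q_42 = 1.
That conflicts with the unit clause (q_42').
Undo q_21 and try q_21 = 0.
The clause (q_22) is unit, so q_22 = 1.
The clause (q_32') is unit, so q_32 = 0.
The clause (q_31) is unit, so q_31 = 1.
The clause (q_41') is unit, so q_41 = 0.
The clause (q_42) is unit, so q_42 = 1.
That conflicts with the unit clause (q_42').
Neither q_21 = 1 nor q_21 = 0 works.
Neither q_12 = 1 nor q_12 = 0 works.
Undo q_11 and try q_11 = 1.
The clause (q_21') is unit, so q_21 = 0.
The clause (q_31') is unit, so q_31 = 0.
The clause (q_41') is unit, so q_41 = 0.
Suppose q_22 = 1.
The clause (q_12') is unit, so q_12 = 0.
The clause (q_32') is unit, so q_32 = 0.
The clause (q_33) is unit, so q_33 = 1.
The clause (q_42') is unit, so q_42 = 0.
The clause (q_43) is unit, so q_43 = 1.
That conflicts with the unit clause (q_43').
Undo q_22 and try q_22 = 0.
The clause (q_23) is unit, so q_23 = 1.
The clause (q_13') is unit, so q_13 = 0.
The clause (q_33') is unit, so q_33 = 0.
The clause (q_32) is unit, so q_32 = 1.
The clause (q_12') is unit, so q_12 = 0.
The clause (q_42') is unit, so q_42 = 0.
The clause (q_43) is unit, so q_43 = 1.
That conflicts with the unit clause (q_43').
Neither q_22 = 1 nor q_22 = 0 works.
Neither q_11 = 1 nor q_11 = 0 works.
No assignment satisfies every clause.

No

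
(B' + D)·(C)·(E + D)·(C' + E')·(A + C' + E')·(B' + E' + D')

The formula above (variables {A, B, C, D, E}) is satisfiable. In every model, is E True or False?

Suppose E = 1.
Unit clause (C) forces C = 1.
That conflicts with the unit clause (C').
So every satisfying assignment has E = False.

False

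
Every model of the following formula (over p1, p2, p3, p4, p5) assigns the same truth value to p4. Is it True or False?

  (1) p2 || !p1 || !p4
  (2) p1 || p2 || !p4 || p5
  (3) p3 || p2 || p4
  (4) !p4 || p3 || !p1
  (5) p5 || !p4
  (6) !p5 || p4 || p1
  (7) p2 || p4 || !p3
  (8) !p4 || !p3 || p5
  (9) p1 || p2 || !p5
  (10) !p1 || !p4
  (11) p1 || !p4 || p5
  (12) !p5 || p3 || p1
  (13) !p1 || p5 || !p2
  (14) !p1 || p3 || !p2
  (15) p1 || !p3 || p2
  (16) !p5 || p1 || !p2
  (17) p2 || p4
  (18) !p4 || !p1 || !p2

Suppose p4 = true.
From the singleton clause (p5), p5 = true.
From the singleton clause (!p1), p1 = false.
From the singleton clause (p2), p2 = true.
Now (!p2) is unsatisfied and unit — conflict.
So every satisfying assignment has p4 = False.

False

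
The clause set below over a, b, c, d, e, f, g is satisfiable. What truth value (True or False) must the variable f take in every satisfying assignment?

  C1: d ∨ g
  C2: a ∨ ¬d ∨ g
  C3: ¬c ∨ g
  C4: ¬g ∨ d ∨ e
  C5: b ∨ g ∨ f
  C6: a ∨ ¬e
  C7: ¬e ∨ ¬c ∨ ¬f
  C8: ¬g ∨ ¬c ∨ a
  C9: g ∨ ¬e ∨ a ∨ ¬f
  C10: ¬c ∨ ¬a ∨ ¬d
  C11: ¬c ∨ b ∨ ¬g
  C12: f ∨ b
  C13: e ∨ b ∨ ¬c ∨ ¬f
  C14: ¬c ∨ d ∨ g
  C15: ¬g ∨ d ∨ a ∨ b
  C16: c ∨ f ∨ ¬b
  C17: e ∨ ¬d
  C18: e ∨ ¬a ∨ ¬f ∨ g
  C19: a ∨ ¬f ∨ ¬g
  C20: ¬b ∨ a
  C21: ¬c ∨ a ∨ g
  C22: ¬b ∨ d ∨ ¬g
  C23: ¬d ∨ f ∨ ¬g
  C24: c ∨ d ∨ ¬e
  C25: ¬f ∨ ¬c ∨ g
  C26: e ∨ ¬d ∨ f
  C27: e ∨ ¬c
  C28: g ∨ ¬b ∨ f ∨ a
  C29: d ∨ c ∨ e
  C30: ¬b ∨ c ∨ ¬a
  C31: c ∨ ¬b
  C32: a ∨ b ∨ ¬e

True

Suppose f = False.
Unit clause (b) forces b = True.
Unit clause (c) forces c = True.
Unit clause (g) forces g = True.
Unit clause (a) forces a = True.
Unit clause (¬d) forces d = False.
Now (d) is unsatisfied and unit — conflict.
So every satisfying assignment has f = True.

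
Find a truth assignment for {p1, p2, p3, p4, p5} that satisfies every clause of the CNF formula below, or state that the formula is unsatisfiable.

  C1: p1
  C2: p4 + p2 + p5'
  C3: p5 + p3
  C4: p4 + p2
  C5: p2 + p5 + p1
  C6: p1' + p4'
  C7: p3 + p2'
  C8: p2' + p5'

Unit clause (p1) forces p1 = 1.
Unit clause (p4') forces p4 = 0.
Unit clause (p2) forces p2 = 1.
Unit clause (p3) forces p3 = 1.
Unit clause (p5') forces p5 = 0.
All clauses are satisfied.

p1 ↦ 1; p2 ↦ 1; p3 ↦ 1; p4 ↦ 0; p5 ↦ 0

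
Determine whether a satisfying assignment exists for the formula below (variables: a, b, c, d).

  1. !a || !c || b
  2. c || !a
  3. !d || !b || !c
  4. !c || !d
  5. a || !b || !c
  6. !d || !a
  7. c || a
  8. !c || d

Suppose c = true.
From the singleton clause (!d), d = false.
But (d) is also a unit clause — contradiction.
Backtrack on c: now try c = false.
From the singleton clause (!a), a = false.
But (a) is also a unit clause — contradiction.
Both values of c lead to a conflict.
No assignment satisfies every clause.

Unsatisfiable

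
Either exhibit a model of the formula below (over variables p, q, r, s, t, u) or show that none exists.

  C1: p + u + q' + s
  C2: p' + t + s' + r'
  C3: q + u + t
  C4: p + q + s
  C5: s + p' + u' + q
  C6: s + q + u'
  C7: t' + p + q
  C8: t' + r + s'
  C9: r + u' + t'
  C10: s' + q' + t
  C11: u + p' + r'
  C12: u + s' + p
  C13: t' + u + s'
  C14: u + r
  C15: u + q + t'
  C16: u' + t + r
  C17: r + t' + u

p: 0, q: 1, r: 1, s: 0, t: 0, u: 1

Case u = 1:
Case s = 0:
(q) alone gives q = 1.
Case r = 1:
No clause remains; p, t are free.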